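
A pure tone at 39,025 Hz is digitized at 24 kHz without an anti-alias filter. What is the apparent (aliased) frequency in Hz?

8,975 Hz

Nyquist = 24,000/2 = 12,000 Hz; 39,025 Hz exceeds it.
Alias = |39,025 − 2×24,000| = |39,025 − 48,000| = 8,975 Hz.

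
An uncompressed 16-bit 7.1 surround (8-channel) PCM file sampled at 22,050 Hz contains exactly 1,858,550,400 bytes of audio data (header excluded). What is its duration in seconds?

5,268 seconds

Byte rate = 22,050 × 2 × 8 = 352,800 bytes/s.
Duration = 1,858,550,400 / 352,800 = 5,268 s.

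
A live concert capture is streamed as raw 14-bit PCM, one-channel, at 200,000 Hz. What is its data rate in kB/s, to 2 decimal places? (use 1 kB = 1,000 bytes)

350.00 kB/s

Bit rate = 200,000 × 14 × 1 = 2,800,000 bits/s.
2,800,000 / 8 = 350,000 B/s = 350.00 kB/s.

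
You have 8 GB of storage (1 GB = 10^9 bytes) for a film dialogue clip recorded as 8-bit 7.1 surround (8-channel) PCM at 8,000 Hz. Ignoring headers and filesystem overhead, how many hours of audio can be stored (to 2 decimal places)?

Uncompressed byte rate = 8,000 × 1 × 8 = 64,000 bytes/s.
Capacity = 8 × 1,000,000,000 = 8,000,000,000 bytes.
8,000,000,000 / 64,000 ≈ 125000 s → 34.72 hours.

34.72 hours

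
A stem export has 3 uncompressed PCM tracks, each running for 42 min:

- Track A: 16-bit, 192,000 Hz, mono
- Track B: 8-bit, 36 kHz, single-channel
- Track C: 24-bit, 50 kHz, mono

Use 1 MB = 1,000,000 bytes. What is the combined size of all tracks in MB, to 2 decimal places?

42 min = 2,520 s.
Track A: 192,000 × 2,520 × 2 × 1 = 967,680,000 bytes.
Track B: 36,000 × 2,520 × 1 × 1 = 90,720,000 bytes.
Track C: 50,000 × 2,520 × 3 × 1 = 378,000,000 bytes.
Total = 1,436,400,000 bytes = 1436.40 MB.

1436.40 MB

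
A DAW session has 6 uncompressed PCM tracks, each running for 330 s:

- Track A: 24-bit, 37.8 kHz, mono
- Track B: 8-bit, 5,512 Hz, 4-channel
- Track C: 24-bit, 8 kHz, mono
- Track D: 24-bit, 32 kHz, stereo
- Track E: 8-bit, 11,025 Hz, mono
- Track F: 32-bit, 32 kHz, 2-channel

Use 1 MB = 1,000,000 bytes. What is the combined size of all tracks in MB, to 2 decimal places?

204.10 MB

Track A: 37,800 × 330 × 3 × 1 = 37,422,000 bytes.
Track B: 5,512 × 330 × 1 × 4 = 7,275,840 bytes.
Track C: 8,000 × 330 × 3 × 1 = 7,920,000 bytes.
Track D: 32,000 × 330 × 3 × 2 = 63,360,000 bytes.
Track E: 11,025 × 330 × 1 × 1 = 3,638,250 bytes.
Track F: 32,000 × 330 × 4 × 2 = 84,480,000 bytes.
Total = 204,096,090 bytes = 204.10 MB.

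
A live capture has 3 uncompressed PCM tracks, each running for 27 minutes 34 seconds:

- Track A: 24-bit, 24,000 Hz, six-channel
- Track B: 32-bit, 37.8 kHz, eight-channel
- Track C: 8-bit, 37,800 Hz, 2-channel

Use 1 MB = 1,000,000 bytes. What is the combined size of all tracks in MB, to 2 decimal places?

2840.25 MB

27 minutes 34 seconds = 1,654 s.
Track A: 24,000 × 1,654 × 3 × 6 = 714,528,000 bytes.
Track B: 37,800 × 1,654 × 4 × 8 = 2,000,678,400 bytes.
Track C: 37,800 × 1,654 × 1 × 2 = 125,042,400 bytes.
Total = 2,840,248,800 bytes = 2840.25 MB.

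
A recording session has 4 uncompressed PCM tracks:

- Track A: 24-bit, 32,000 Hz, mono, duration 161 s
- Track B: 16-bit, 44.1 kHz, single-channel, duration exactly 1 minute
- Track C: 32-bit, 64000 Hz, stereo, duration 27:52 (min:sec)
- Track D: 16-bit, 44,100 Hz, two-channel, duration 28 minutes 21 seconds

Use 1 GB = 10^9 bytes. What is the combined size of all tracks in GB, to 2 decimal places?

1.18 GB

Track A: 32,000 × 161 × 3 × 1 = 15,456,000 bytes.
Track B: exactly 1 minute = 60 s; 44,100 × 60 × 2 × 1 = 5,292,000 bytes.
Track C: 27:52 (min:sec) = 1,672 s; 64,000 × 1,672 × 4 × 2 = 856,064,000 bytes.
Track D: 28 minutes 21 seconds = 1,701 s; 44,100 × 1,701 × 2 × 2 = 300,056,400 bytes.
Total = 1,176,868,400 bytes = 1.18 GB.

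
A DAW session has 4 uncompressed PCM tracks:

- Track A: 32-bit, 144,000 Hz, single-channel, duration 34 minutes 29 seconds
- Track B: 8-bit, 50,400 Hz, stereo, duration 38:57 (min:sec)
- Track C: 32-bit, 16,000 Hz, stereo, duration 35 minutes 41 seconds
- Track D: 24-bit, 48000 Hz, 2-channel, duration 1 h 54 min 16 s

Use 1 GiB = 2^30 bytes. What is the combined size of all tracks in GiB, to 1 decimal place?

Track A: 34 minutes 29 seconds = 2,069 s; 144,000 × 2,069 × 4 × 1 = 1,191,744,000 bytes.
Track B: 38:57 (min:sec) = 2,337 s; 50,400 × 2,337 × 1 × 2 = 235,569,600 bytes.
Track C: 35 minutes 41 seconds = 2,141 s; 16,000 × 2,141 × 4 × 2 = 274,048,000 bytes.
Track D: 1 h 54 min 16 s = 6,856 s; 48,000 × 6,856 × 3 × 2 = 1,974,528,000 bytes.
Total = 3,675,889,600 bytes = 3.4 GiB.

3.4 GiB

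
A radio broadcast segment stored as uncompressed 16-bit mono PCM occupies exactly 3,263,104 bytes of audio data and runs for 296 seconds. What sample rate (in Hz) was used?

Bytes = sample_rate × seconds × bytes_per_sample × channels.
sample_rate = 3,263,104 / (296 × 2 × 1) = 3,263,104 / 592 = 5,512 Hz.

5,512 Hz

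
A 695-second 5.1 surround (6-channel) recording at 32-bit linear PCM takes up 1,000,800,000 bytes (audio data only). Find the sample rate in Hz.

Bytes = sample_rate × seconds × bytes_per_sample × channels.
sample_rate = 1,000,800,000 / (695 × 4 × 6) = 1,000,800,000 / 16,680 = 60,000 Hz.

60,000 Hz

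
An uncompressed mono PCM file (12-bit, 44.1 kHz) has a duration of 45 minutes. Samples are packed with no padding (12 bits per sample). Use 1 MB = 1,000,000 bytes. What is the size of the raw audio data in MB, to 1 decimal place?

Duration = 45 minutes = 2,700 s.
Bits = 44,100 × 2,700 × 12 × 1 = 1,428,840,000 bits = 178,605,000 bytes.
178,605,000 / 1,000,000 = 178.6 MB.

178.6 MB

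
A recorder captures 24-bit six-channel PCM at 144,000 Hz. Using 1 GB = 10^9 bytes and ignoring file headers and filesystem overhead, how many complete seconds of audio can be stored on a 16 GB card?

6,172 seconds

Uncompressed byte rate = 144,000 × 3 × 6 = 2,592,000 bytes/s.
Capacity = 16 × 1,000,000,000 = 16,000,000,000 bytes.
16,000,000,000 / 2,592,000 ≈ 6172.84 s → 6,172 seconds.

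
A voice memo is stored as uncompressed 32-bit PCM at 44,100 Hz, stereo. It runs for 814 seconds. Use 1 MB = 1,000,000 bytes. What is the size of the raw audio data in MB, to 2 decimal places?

Bytes = 44,100 samples/s × 814 s × 4 bytes/sample × 2 ch = 287,179,200 bytes.
287,179,200 / 1,000,000 = 287.18 MB.

287.18 MB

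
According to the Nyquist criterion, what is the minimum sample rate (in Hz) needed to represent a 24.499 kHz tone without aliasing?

48,998 Hz

Minimum sample rate = 2 × 24,499 Hz = 48,998 Hz.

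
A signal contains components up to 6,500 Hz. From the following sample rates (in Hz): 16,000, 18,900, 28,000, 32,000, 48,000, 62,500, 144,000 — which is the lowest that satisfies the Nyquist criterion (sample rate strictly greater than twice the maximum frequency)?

16,000 Hz

Need sample rate > 2 × 6,500 = 13,000 Hz.
Lowest listed rate above 13,000 Hz is 16,000 Hz.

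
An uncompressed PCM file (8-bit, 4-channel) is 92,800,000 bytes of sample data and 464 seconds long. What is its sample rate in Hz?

Bytes = sample_rate × seconds × bytes_per_sample × channels.
sample_rate = 92,800,000 / (464 × 1 × 4) = 92,800,000 / 1,856 = 50,000 Hz.

50,000 Hz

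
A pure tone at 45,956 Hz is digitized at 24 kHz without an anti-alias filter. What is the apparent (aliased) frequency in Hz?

Nyquist = 24,000/2 = 12,000 Hz; 45,956 Hz exceeds it.
Alias = |45,956 − 2×24,000| = |45,956 − 48,000| = 2,044 Hz.

2,044 Hz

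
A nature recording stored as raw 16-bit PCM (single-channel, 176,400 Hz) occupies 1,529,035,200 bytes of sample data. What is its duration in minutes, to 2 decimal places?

72.23 minutes

Byte rate = 176,400 × 2 × 1 = 352,800 bytes/s.
Duration = 1,529,035,200 / 352,800 = 4,334 s.
4,334 s / 60 = 72.23 minutes.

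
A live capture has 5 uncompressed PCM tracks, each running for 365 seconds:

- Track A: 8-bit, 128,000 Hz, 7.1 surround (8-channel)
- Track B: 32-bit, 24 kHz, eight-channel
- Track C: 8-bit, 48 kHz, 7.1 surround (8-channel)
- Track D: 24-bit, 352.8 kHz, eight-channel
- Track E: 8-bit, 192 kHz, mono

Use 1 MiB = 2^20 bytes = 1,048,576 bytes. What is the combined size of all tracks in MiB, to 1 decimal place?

Track A: 128,000 × 365 × 1 × 8 = 373,760,000 bytes.
Track B: 24,000 × 365 × 4 × 8 = 280,320,000 bytes.
Track C: 48,000 × 365 × 1 × 8 = 140,160,000 bytes.
Track D: 352,800 × 365 × 3 × 8 = 3,090,528,000 bytes.
Track E: 192,000 × 365 × 1 × 1 = 70,080,000 bytes.
Total = 3,954,848,000 bytes = 3771.6 MiB.

3771.6 MiB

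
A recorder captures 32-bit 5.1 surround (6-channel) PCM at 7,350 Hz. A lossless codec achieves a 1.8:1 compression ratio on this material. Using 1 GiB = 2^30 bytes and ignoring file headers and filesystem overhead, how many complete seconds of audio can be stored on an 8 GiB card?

87,652 seconds

Uncompressed byte rate = 7,350 × 4 × 6 = 176,400 bytes/s.
After 1.8:1 compression, effective rate ≈ 98000 bytes/s.
Capacity = 8 × 1,073,741,824 = 8,589,934,592 bytes.
8,589,934,592 / effective rate ≈ 87652.39 s → 87,652 seconds.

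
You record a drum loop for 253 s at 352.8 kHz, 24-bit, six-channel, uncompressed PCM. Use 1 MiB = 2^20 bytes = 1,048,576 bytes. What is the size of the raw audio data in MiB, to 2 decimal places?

Bytes = 352,800 samples/s × 253 s × 3 bytes/sample × 6 ch = 1,606,651,200 bytes.
1,606,651,200 / 1,048,576 = 1532.22 MiB.

1532.22 MiB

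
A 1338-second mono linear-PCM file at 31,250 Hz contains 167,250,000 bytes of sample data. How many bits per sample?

Bytes per sample = 167,250,000 / (31,250 × 1,338 × 1) = 167,250,000 / 41,812,500 = 4.
Bit depth = 4 × 8 = 32 bits.

32 bits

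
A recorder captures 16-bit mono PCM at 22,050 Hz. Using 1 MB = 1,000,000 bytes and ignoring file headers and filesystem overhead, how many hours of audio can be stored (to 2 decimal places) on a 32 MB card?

Uncompressed byte rate = 22,050 × 2 × 1 = 44,100 bytes/s.
Capacity = 32 × 1,000,000 = 32,000,000 bytes.
32,000,000 / 44,100 ≈ 725.62 s → 0.20 hours.

0.20 hours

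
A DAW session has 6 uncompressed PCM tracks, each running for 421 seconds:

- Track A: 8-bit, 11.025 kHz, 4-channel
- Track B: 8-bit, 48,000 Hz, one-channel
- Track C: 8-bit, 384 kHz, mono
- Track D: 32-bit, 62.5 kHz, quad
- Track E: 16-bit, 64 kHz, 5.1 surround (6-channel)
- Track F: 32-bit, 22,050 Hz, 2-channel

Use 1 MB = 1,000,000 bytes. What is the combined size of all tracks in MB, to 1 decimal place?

Track A: 11,025 × 421 × 1 × 4 = 18,566,100 bytes.
Track B: 48,000 × 421 × 1 × 1 = 20,208,000 bytes.
Track C: 384,000 × 421 × 1 × 1 = 161,664,000 bytes.
Track D: 62,500 × 421 × 4 × 4 = 421,000,000 bytes.
Track E: 64,000 × 421 × 2 × 6 = 323,328,000 bytes.
Track F: 22,050 × 421 × 4 × 2 = 74,264,400 bytes.
Total = 1,019,030,500 bytes = 1019.0 MB.

1019.0 MB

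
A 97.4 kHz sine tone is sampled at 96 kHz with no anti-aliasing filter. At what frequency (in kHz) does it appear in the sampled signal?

Nyquist = 96,000/2 = 48,000 Hz; 97,400 Hz exceeds it.
Alias = |97,400 − 1×96,000| = |97,400 − 96,000| = 1,400 Hz = 1.4 kHz.

1.4 kHz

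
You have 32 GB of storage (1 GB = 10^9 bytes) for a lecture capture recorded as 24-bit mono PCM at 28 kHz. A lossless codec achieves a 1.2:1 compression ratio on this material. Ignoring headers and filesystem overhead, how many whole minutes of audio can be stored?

7,619 minutes

Uncompressed byte rate = 28,000 × 3 × 1 = 84,000 bytes/s.
After 1.2:1 compression, effective rate ≈ 70000 bytes/s.
Capacity = 32 × 1,000,000,000 = 32,000,000,000 bytes.
32,000,000,000 / effective rate ≈ 457142.86 s → 7,619 minutes.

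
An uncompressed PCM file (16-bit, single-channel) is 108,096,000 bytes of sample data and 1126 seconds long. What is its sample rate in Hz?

48,000 Hz

Bytes = sample_rate × seconds × bytes_per_sample × channels.
sample_rate = 108,096,000 / (1,126 × 2 × 1) = 108,096,000 / 2,252 = 48,000 Hz.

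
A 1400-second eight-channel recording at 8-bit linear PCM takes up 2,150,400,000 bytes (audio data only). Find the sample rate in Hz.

Bytes = sample_rate × seconds × bytes_per_sample × channels.
sample_rate = 2,150,400,000 / (1,400 × 1 × 8) = 2,150,400,000 / 11,200 = 192,000 Hz.

192,000 Hz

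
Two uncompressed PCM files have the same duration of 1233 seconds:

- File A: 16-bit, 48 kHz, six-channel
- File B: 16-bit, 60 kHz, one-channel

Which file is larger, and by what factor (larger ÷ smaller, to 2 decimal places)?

File A: 48,000 × 2 × 6 = 576,000 bytes/s.
File B: 60,000 × 2 × 1 = 120,000 bytes/s.
File A is larger; ratio = 710,208,000 / 147,960,000 = 4.80.

File A, by a factor of 4.80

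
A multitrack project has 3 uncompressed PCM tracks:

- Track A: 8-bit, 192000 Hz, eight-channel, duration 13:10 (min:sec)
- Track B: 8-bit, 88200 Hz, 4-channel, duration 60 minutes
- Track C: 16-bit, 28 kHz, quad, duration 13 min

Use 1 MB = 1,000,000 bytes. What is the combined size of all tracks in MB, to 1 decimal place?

Track A: 13:10 (min:sec) = 790 s; 192,000 × 790 × 1 × 8 = 1,213,440,000 bytes.
Track B: 60 minutes = 3,600 s; 88,200 × 3,600 × 1 × 4 = 1,270,080,000 bytes.
Track C: 13 min = 780 s; 28,000 × 780 × 2 × 4 = 174,720,000 bytes.
Total = 2,658,240,000 bytes = 2658.2 MB.

2658.2 MB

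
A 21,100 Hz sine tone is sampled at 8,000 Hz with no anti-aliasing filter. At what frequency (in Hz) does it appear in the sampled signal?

2,900 Hz

Nyquist = 8,000/2 = 4,000 Hz; 21,100 Hz exceeds it.
Alias = |21,100 − 3×8,000| = |21,100 − 24,000| = 2,900 Hz.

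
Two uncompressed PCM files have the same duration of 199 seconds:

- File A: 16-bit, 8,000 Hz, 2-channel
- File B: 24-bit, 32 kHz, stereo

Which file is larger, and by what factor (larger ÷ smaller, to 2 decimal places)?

File B, by a factor of 6.00

File A: 8,000 × 2 × 2 = 32,000 bytes/s.
File B: 32,000 × 3 × 2 = 192,000 bytes/s.
File B is larger; ratio = 38,208,000 / 6,368,000 = 6.00.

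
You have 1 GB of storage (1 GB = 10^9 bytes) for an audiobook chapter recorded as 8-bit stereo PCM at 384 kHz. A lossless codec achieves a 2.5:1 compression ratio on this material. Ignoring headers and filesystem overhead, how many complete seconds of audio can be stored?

3,255 seconds

Uncompressed byte rate = 384,000 × 1 × 2 = 768,000 bytes/s.
After 2.5:1 compression, effective rate ≈ 307200 bytes/s.
Capacity = 1 × 1,000,000,000 = 1,000,000,000 bytes.
1,000,000,000 / effective rate ≈ 3255.21 s → 3,255 seconds.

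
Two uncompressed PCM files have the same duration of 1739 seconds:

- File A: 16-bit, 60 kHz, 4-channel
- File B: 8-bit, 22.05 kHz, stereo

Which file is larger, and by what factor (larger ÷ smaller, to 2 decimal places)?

File A: 60,000 × 2 × 4 = 480,000 bytes/s.
File B: 22,050 × 1 × 2 = 44,100 bytes/s.
File A is larger; ratio = 834,720,000 / 76,689,900 = 10.88.

File A, by a factor of 10.88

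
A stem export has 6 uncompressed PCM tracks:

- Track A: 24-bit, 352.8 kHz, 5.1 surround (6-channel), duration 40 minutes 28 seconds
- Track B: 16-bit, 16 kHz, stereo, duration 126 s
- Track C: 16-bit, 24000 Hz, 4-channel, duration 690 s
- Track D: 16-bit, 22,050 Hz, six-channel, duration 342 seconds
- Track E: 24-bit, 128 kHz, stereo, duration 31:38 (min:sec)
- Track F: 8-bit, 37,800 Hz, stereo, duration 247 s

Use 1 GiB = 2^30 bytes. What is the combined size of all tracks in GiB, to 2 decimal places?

Track A: 40 minutes 28 seconds = 2,428 s; 352,800 × 2,428 × 3 × 6 = 15,418,771,200 bytes.
Track B: 16,000 × 126 × 2 × 2 = 8,064,000 bytes.
Track C: 24,000 × 690 × 2 × 4 = 132,480,000 bytes.
Track D: 22,050 × 342 × 2 × 6 = 90,493,200 bytes.
Track E: 31:38 (min:sec) = 1,898 s; 128,000 × 1,898 × 3 × 2 = 1,457,664,000 bytes.
Track F: 37,800 × 247 × 1 × 2 = 18,673,200 bytes.
Total = 17,126,145,600 bytes = 15.95 GiB.

15.95 GiB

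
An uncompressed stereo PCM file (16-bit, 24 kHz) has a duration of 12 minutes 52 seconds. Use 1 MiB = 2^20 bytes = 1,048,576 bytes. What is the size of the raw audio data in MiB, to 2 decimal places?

70.68 MiB

Duration = 12 minutes 52 seconds = 772 s.
Bytes = 24,000 samples/s × 772 s × 2 bytes/sample × 2 ch = 74,112,000 bytes.
74,112,000 / 1,048,576 = 70.68 MiB.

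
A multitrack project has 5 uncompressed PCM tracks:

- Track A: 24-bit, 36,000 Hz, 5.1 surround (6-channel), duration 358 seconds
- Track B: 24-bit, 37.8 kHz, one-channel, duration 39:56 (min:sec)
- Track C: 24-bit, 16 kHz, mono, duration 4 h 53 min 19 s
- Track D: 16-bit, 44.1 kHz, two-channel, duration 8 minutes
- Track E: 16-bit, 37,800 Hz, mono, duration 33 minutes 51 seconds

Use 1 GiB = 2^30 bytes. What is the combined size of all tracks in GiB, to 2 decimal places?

Track A: 36,000 × 358 × 3 × 6 = 231,984,000 bytes.
Track B: 39:56 (min:sec) = 2,396 s; 37,800 × 2,396 × 3 × 1 = 271,706,400 bytes.
Track C: 4 h 53 min 19 s = 17,599 s; 16,000 × 17,599 × 3 × 1 = 844,752,000 bytes.
Track D: 8 minutes = 480 s; 44,100 × 480 × 2 × 2 = 84,672,000 bytes.
Track E: 33 minutes 51 seconds = 2,031 s; 37,800 × 2,031 × 2 × 1 = 153,543,600 bytes.
Total = 1,586,658,000 bytes = 1.48 GiB.

1.48 GiB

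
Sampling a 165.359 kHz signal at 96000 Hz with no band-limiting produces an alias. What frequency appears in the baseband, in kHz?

Nyquist = 96,000/2 = 48,000 Hz; 165,359 Hz exceeds it.
Alias = |165,359 − 2×96,000| = |165,359 − 192,000| = 26,641 Hz = 26.641 kHz.

26.641 kHz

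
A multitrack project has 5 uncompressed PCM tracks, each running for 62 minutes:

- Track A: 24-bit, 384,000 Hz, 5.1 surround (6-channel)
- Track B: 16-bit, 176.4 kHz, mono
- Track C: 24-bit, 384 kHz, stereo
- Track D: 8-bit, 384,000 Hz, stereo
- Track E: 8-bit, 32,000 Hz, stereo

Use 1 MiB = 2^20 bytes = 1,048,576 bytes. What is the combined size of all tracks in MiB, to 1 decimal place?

36898.6 MiB

62 minutes = 3,720 s.
Track A: 384,000 × 3,720 × 3 × 6 = 25,712,640,000 bytes.
Track B: 176,400 × 3,720 × 2 × 1 = 1,312,416,000 bytes.
Track C: 384,000 × 3,720 × 3 × 2 = 8,570,880,000 bytes.
Track D: 384,000 × 3,720 × 1 × 2 = 2,856,960,000 bytes.
Track E: 32,000 × 3,720 × 1 × 2 = 238,080,000 bytes.
Total = 38,690,976,000 bytes = 36898.6 MiB.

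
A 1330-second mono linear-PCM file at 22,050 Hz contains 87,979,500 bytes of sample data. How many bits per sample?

24 bits

Bytes per sample = 87,979,500 / (22,050 × 1,330 × 1) = 87,979,500 / 29,326,500 = 3.
Bit depth = 3 × 8 = 24 bits.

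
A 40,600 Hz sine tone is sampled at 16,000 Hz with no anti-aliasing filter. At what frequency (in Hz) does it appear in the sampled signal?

7,400 Hz

Nyquist = 16,000/2 = 8,000 Hz; 40,600 Hz exceeds it.
Alias = |40,600 − 3×16,000| = |40,600 − 48,000| = 7,400 Hz.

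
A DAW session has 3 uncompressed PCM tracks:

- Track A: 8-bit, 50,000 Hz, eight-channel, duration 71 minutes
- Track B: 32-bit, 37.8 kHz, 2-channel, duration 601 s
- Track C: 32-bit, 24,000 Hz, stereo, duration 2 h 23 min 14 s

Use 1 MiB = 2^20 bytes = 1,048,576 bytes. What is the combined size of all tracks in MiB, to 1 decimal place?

Track A: 71 minutes = 4,260 s; 50,000 × 4,260 × 1 × 8 = 1,704,000,000 bytes.
Track B: 37,800 × 601 × 4 × 2 = 181,742,400 bytes.
Track C: 2 h 23 min 14 s = 8,594 s; 24,000 × 8,594 × 4 × 2 = 1,650,048,000 bytes.
Total = 3,535,790,400 bytes = 3372.0 MiB.

3372.0 MiB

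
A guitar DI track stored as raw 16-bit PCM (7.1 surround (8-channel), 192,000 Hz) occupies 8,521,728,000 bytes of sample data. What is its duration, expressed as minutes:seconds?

46:14

Byte rate = 192,000 × 2 × 8 = 3,072,000 bytes/s.
Duration = 8,521,728,000 / 3,072,000 = 2,774 s.
2,774 s = 46:14.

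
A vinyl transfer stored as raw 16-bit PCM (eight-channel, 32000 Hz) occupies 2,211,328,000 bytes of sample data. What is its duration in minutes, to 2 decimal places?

Byte rate = 32,000 × 2 × 8 = 512,000 bytes/s.
Duration = 2,211,328,000 / 512,000 = 4,319 s.
4,319 s / 60 = 71.98 minutes.

71.98 minutes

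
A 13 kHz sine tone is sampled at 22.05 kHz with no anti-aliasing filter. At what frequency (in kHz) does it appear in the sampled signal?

Nyquist = 22,050/2 = 11,025 Hz; 13,000 Hz exceeds it.
Alias = |13,000 − 1×22,050| = |13,000 − 22,050| = 9,050 Hz = 9.05 kHz.

9.05 kHz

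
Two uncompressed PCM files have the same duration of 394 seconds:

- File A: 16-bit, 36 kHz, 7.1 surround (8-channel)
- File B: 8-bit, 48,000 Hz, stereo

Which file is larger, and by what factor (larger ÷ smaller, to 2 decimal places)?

File A: 36,000 × 2 × 8 = 576,000 bytes/s.
File B: 48,000 × 1 × 2 = 96,000 bytes/s.
File A is larger; ratio = 226,944,000 / 37,824,000 = 6.00.

File A, by a factor of 6.00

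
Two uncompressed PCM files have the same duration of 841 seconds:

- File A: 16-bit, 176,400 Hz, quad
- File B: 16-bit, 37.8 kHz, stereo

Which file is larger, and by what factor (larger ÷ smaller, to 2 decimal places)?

File A, by a factor of 9.33

File A: 176,400 × 2 × 4 = 1,411,200 bytes/s.
File B: 37,800 × 2 × 2 = 151,200 bytes/s.
File A is larger; ratio = 1,186,819,200 / 127,159,200 = 9.33.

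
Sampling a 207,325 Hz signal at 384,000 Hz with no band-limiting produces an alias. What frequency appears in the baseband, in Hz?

176,675 Hz

Nyquist = 384,000/2 = 192,000 Hz; 207,325 Hz exceeds it.
Alias = |207,325 − 1×384,000| = |207,325 − 384,000| = 176,675 Hz.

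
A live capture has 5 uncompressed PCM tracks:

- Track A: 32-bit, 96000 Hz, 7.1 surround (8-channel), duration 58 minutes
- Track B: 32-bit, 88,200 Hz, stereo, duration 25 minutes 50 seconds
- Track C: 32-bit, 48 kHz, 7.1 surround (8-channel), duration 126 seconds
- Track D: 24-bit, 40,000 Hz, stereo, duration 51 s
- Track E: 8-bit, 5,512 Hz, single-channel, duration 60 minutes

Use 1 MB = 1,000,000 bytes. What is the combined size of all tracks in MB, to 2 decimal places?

12009.86 MB

Track A: 58 minutes = 3,480 s; 96,000 × 3,480 × 4 × 8 = 10,690,560,000 bytes.
Track B: 25 minutes 50 seconds = 1,550 s; 88,200 × 1,550 × 4 × 2 = 1,093,680,000 bytes.
Track C: 48,000 × 126 × 4 × 8 = 193,536,000 bytes.
Track D: 40,000 × 51 × 3 × 2 = 12,240,000 bytes.
Track E: 60 minutes = 3,600 s; 5,512 × 3,600 × 1 × 1 = 19,843,200 bytes.
Total = 12,009,859,200 bytes = 12009.86 MB.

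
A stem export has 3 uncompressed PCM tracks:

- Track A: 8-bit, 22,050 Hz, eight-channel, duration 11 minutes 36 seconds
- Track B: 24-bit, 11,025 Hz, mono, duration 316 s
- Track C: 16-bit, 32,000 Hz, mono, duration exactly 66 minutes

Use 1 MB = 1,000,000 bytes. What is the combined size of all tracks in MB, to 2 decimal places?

Track A: 11 minutes 36 seconds = 696 s; 22,050 × 696 × 1 × 8 = 122,774,400 bytes.
Track B: 11,025 × 316 × 3 × 1 = 10,451,700 bytes.
Track C: exactly 66 minutes = 3,960 s; 32,000 × 3,960 × 2 × 1 = 253,440,000 bytes.
Total = 386,666,100 bytes = 386.67 MB.

386.67 MB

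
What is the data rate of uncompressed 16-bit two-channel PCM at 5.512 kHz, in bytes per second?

Bit rate = 5,512 × 16 × 2 = 176,384 bits/s.
176,384 / 8 = 22,048 bytes/s.

22,048 bytes/s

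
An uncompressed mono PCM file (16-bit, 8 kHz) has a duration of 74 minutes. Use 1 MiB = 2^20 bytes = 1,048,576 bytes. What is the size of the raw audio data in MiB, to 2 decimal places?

Duration = 74 minutes = 4,440 s.
Bytes = 8,000 samples/s × 4,440 s × 2 bytes/sample × 1 ch = 71,040,000 bytes.
71,040,000 / 1,048,576 = 67.75 MiB.

67.75 MiB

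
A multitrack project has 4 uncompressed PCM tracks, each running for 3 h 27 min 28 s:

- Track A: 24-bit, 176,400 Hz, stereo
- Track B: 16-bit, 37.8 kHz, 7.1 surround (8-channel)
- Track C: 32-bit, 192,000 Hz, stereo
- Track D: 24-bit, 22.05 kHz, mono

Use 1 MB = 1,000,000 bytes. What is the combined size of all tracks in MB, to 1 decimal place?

40647.1 MB

3 h 27 min 28 s = 12,448 s.
Track A: 176,400 × 12,448 × 3 × 2 = 13,174,963,200 bytes.
Track B: 37,800 × 12,448 × 2 × 8 = 7,528,550,400 bytes.
Track C: 192,000 × 12,448 × 4 × 2 = 19,120,128,000 bytes.
Track D: 22,050 × 12,448 × 3 × 1 = 823,435,200 bytes.
Total = 40,647,076,800 bytes = 40647.1 MB.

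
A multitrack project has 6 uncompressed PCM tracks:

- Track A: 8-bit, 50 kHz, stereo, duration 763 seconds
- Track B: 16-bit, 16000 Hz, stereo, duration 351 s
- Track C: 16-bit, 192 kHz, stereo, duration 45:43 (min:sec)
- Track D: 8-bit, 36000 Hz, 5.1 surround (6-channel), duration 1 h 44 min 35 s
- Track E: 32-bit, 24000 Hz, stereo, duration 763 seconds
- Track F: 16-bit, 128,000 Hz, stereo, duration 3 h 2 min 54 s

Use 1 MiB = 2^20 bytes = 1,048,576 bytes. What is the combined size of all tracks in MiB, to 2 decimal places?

Track A: 50,000 × 763 × 1 × 2 = 76,300,000 bytes.
Track B: 16,000 × 351 × 2 × 2 = 22,464,000 bytes.
Track C: 45:43 (min:sec) = 2,743 s; 192,000 × 2,743 × 2 × 2 = 2,106,624,000 bytes.
Track D: 1 h 44 min 35 s = 6,275 s; 36,000 × 6,275 × 1 × 6 = 1,355,400,000 bytes.
Track E: 24,000 × 763 × 4 × 2 = 146,496,000 bytes.
Track F: 3 h 2 min 54 s = 10,974 s; 128,000 × 10,974 × 2 × 2 = 5,618,688,000 bytes.
Total = 9,325,972,000 bytes = 8893.94 MiB.

8893.94 MiB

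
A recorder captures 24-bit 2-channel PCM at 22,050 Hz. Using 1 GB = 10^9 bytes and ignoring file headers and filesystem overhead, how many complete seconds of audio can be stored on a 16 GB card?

120,937 seconds

Uncompressed byte rate = 22,050 × 3 × 2 = 132,300 bytes/s.
Capacity = 16 × 1,000,000,000 = 16,000,000,000 bytes.
16,000,000,000 / 132,300 ≈ 120937.26 s → 120,937 seconds.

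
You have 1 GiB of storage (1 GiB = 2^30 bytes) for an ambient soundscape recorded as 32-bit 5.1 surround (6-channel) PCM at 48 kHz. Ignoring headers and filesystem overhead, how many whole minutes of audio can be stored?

Uncompressed byte rate = 48,000 × 4 × 6 = 1,152,000 bytes/s.
Capacity = 1 × 1,073,741,824 = 1,073,741,824 bytes.
1,073,741,824 / 1,152,000 ≈ 932.07 s → 15 minutes.

15 minutes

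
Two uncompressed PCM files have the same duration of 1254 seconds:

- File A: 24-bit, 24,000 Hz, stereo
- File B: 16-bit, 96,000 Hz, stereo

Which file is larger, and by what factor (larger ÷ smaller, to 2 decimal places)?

File A: 24,000 × 3 × 2 = 144,000 bytes/s.
File B: 96,000 × 2 × 2 = 384,000 bytes/s.
File B is larger; ratio = 481,536,000 / 180,576,000 = 2.67.

File B, by a factor of 2.67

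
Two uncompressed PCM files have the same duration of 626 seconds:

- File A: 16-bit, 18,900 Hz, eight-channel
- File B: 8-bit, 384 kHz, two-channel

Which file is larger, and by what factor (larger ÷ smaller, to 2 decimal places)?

File B, by a factor of 2.54

File A: 18,900 × 2 × 8 = 302,400 bytes/s.
File B: 384,000 × 1 × 2 = 768,000 bytes/s.
File B is larger; ratio = 480,768,000 / 189,302,400 = 2.54.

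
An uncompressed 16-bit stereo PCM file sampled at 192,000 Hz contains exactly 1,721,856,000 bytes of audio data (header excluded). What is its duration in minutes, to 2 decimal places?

Byte rate = 192,000 × 2 × 2 = 768,000 bytes/s.
Duration = 1,721,856,000 / 768,000 = 2,242 s.
2,242 s / 60 = 37.37 minutes.

37.37 minutes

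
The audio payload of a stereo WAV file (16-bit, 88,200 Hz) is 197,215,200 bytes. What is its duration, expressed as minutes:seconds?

Byte rate = 88,200 × 2 × 2 = 352,800 bytes/s.
Duration = 197,215,200 / 352,800 = 559 s.
559 s = 9:19.

9:19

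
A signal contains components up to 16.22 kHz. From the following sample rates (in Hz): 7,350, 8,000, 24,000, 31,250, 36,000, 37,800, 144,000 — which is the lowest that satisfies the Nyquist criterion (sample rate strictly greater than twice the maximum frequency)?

36,000 Hz

Need sample rate > 2 × 16,220 = 32,440 Hz.
Lowest listed rate above 32,440 Hz is 36,000 Hz.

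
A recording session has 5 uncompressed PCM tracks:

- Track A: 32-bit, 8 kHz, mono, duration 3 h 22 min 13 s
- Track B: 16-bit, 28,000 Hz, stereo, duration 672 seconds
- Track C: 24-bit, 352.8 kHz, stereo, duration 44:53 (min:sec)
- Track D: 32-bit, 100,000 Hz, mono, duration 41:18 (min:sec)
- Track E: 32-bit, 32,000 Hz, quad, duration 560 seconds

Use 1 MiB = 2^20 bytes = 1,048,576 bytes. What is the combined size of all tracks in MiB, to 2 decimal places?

Track A: 3 h 22 min 13 s = 12,133 s; 8,000 × 12,133 × 4 × 1 = 388,256,000 bytes.
Track B: 28,000 × 672 × 2 × 2 = 75,264,000 bytes.
Track C: 44:53 (min:sec) = 2,693 s; 352,800 × 2,693 × 3 × 2 = 5,700,542,400 bytes.
Track D: 41:18 (min:sec) = 2,478 s; 100,000 × 2,478 × 4 × 1 = 991,200,000 bytes.
Track E: 32,000 × 560 × 4 × 4 = 286,720,000 bytes.
Total = 7,441,982,400 bytes = 7097.23 MiB.

7097.23 MiB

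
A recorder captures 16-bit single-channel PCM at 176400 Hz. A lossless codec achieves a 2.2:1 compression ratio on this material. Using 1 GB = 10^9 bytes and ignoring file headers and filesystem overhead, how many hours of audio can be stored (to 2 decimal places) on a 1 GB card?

1.73 hours

Uncompressed byte rate = 176,400 × 2 × 1 = 352,800 bytes/s.
After 2.2:1 compression, effective rate ≈ 160363.64 bytes/s.
Capacity = 1 × 1,000,000,000 = 1,000,000,000 bytes.
1,000,000,000 / effective rate ≈ 6235.83 s → 1.73 hours.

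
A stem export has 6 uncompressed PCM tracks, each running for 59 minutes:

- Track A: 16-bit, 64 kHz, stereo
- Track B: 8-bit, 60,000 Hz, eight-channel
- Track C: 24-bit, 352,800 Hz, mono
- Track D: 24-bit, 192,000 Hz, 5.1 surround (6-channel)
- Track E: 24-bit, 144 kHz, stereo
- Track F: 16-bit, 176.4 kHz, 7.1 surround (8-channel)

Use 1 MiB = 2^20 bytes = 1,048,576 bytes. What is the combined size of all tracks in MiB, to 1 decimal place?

30170.7 MiB

59 minutes = 3,540 s.
Track A: 64,000 × 3,540 × 2 × 2 = 906,240,000 bytes.
Track B: 60,000 × 3,540 × 1 × 8 = 1,699,200,000 bytes.
Track C: 352,800 × 3,540 × 3 × 1 = 3,746,736,000 bytes.
Track D: 192,000 × 3,540 × 3 × 6 = 12,234,240,000 bytes.
Track E: 144,000 × 3,540 × 3 × 2 = 3,058,560,000 bytes.
Track F: 176,400 × 3,540 × 2 × 8 = 9,991,296,000 bytes.
Total = 31,636,272,000 bytes = 30170.7 MiB.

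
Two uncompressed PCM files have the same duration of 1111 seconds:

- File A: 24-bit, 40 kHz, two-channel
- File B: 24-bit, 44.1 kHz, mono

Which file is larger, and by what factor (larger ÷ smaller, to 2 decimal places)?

File A: 40,000 × 3 × 2 = 240,000 bytes/s.
File B: 44,100 × 3 × 1 = 132,300 bytes/s.
File A is larger; ratio = 266,640,000 / 146,985,300 = 1.81.

File A, by a factor of 1.81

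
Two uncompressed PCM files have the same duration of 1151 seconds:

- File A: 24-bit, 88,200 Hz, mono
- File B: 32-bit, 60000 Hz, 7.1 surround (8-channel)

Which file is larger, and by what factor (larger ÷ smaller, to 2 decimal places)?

File A: 88,200 × 3 × 1 = 264,600 bytes/s.
File B: 60,000 × 4 × 8 = 1,920,000 bytes/s.
File B is larger; ratio = 2,209,920,000 / 304,554,600 = 7.26.

File B, by a factor of 7.26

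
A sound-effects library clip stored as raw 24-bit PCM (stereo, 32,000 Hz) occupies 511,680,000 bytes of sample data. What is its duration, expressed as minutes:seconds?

Byte rate = 32,000 × 3 × 2 = 192,000 bytes/s.
Duration = 511,680,000 / 192,000 = 2,665 s.
2,665 s = 44:25.

44:25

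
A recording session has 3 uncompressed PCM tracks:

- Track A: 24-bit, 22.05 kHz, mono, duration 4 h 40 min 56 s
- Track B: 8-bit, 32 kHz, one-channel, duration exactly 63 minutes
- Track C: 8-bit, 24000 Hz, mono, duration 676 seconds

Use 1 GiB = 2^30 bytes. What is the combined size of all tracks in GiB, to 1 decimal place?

Track A: 4 h 40 min 56 s = 16,856 s; 22,050 × 16,856 × 3 × 1 = 1,115,024,400 bytes.
Track B: exactly 63 minutes = 3,780 s; 32,000 × 3,780 × 1 × 1 = 120,960,000 bytes.
Track C: 24,000 × 676 × 1 × 1 = 16,224,000 bytes.
Total = 1,252,208,400 bytes = 1.2 GiB.

1.2 GiB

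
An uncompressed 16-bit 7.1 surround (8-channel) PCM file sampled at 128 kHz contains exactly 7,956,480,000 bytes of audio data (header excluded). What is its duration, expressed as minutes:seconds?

Byte rate = 128,000 × 2 × 8 = 2,048,000 bytes/s.
Duration = 7,956,480,000 / 2,048,000 = 3,885 s.
3,885 s = 64:45.

64:45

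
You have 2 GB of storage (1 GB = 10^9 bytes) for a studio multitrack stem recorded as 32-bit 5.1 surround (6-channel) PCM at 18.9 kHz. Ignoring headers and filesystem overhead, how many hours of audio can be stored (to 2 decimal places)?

Uncompressed byte rate = 18,900 × 4 × 6 = 453,600 bytes/s.
Capacity = 2 × 1,000,000,000 = 2,000,000,000 bytes.
2,000,000,000 / 453,600 ≈ 4409.17 s → 1.22 hours.

1.22 hours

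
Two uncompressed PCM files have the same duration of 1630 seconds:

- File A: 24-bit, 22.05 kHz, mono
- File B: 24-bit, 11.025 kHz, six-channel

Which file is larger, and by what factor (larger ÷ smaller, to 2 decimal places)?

File B, by a factor of 3.00

File A: 22,050 × 3 × 1 = 66,150 bytes/s.
File B: 11,025 × 3 × 6 = 198,450 bytes/s.
File B is larger; ratio = 323,473,500 / 107,824,500 = 3.00.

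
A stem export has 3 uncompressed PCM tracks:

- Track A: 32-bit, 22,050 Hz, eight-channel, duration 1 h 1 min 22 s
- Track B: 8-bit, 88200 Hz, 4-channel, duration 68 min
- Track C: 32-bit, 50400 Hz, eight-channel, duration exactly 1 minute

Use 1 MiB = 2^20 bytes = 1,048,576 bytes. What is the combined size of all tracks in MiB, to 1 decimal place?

Track A: 1 h 1 min 22 s = 3,682 s; 22,050 × 3,682 × 4 × 8 = 2,598,019,200 bytes.
Track B: 68 min = 4,080 s; 88,200 × 4,080 × 1 × 4 = 1,439,424,000 bytes.
Track C: exactly 1 minute = 60 s; 50,400 × 60 × 4 × 8 = 96,768,000 bytes.
Total = 4,134,211,200 bytes = 3942.7 MiB.

3942.7 MiB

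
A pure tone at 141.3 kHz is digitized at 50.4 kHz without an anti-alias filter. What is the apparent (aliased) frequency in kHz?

Nyquist = 50,400/2 = 25,200 Hz; 141,300 Hz exceeds it.
Alias = |141,300 − 3×50,400| = |141,300 − 151,200| = 9,900 Hz = 9.9 kHz.

9.9 kHz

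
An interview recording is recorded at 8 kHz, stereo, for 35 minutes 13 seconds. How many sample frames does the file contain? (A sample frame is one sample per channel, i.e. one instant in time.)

16,904,000 sample frames

35 minutes 13 seconds = 2,113 s.
8,000 samples/s × 2,113 s = 16,904,000 frames.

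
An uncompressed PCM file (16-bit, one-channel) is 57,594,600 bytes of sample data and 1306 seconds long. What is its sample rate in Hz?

22,050 Hz

Bytes = sample_rate × seconds × bytes_per_sample × channels.
sample_rate = 57,594,600 / (1,306 × 2 × 1) = 57,594,600 / 2,612 = 22,050 Hz.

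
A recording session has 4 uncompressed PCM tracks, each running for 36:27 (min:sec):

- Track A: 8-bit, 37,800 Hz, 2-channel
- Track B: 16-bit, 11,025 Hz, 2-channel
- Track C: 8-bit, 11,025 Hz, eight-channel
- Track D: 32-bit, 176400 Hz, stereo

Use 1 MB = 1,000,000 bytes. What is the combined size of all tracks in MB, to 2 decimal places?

3540.97 MB

36:27 (min:sec) = 2,187 s.
Track A: 37,800 × 2,187 × 1 × 2 = 165,337,200 bytes.
Track B: 11,025 × 2,187 × 2 × 2 = 96,446,700 bytes.
Track C: 11,025 × 2,187 × 1 × 8 = 192,893,400 bytes.
Track D: 176,400 × 2,187 × 4 × 2 = 3,086,294,400 bytes.
Total = 3,540,971,700 bytes = 3540.97 MB.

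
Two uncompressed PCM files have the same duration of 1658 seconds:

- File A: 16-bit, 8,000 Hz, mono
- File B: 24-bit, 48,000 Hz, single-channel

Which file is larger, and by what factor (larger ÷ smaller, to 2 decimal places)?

File B, by a factor of 9.00

File A: 8,000 × 2 × 1 = 16,000 bytes/s.
File B: 48,000 × 3 × 1 = 144,000 bytes/s.
File B is larger; ratio = 238,752,000 / 26,528,000 = 9.00.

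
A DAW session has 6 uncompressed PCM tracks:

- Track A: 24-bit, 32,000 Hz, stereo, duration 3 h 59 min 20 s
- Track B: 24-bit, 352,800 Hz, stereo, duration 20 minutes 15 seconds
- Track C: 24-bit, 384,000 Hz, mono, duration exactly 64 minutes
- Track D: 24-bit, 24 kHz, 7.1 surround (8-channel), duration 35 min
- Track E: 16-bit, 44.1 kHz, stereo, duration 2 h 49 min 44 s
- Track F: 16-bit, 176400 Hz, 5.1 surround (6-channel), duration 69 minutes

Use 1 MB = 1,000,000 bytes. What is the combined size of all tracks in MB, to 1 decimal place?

Track A: 3 h 59 min 20 s = 14,360 s; 32,000 × 14,360 × 3 × 2 = 2,757,120,000 bytes.
Track B: 20 minutes 15 seconds = 1,215 s; 352,800 × 1,215 × 3 × 2 = 2,571,912,000 bytes.
Track C: exactly 64 minutes = 3,840 s; 384,000 × 3,840 × 3 × 1 = 4,423,680,000 bytes.
Track D: 35 min = 2,100 s; 24,000 × 2,100 × 3 × 8 = 1,209,600,000 bytes.
Track E: 2 h 49 min 44 s = 10,184 s; 44,100 × 10,184 × 2 × 2 = 1,796,457,600 bytes.
Track F: 69 minutes = 4,140 s; 176,400 × 4,140 × 2 × 6 = 8,763,552,000 bytes.
Total = 21,522,321,600 bytes = 21522.3 MB.

21522.3 MB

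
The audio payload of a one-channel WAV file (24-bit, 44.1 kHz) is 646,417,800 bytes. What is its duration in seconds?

4,886 seconds

Byte rate = 44,100 × 3 × 1 = 132,300 bytes/s.
Duration = 646,417,800 / 132,300 = 4,886 s.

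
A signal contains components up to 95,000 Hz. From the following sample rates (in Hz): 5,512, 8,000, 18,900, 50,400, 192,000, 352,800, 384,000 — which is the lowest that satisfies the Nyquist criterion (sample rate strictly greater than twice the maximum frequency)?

192,000 Hz

Need sample rate > 2 × 95,000 = 190,000 Hz.
Lowest listed rate above 190,000 Hz is 192,000 Hz.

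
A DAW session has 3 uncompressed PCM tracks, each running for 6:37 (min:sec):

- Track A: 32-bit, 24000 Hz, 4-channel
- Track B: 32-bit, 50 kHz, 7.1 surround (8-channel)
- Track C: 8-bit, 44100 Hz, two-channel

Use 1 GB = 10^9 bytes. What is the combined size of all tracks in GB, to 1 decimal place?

6:37 (min:sec) = 397 s.
Track A: 24,000 × 397 × 4 × 4 = 152,448,000 bytes.
Track B: 50,000 × 397 × 4 × 8 = 635,200,000 bytes.
Track C: 44,100 × 397 × 1 × 2 = 35,015,400 bytes.
Total = 822,663,400 bytes = 0.8 GB.

0.8 GB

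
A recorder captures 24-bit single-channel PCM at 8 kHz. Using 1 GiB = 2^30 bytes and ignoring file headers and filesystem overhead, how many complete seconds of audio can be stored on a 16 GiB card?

715,827 seconds

Uncompressed byte rate = 8,000 × 3 × 1 = 24,000 bytes/s.
Capacity = 16 × 1,073,741,824 = 17,179,869,184 bytes.
17,179,869,184 / 24,000 ≈ 715827.88 s → 715,827 seconds.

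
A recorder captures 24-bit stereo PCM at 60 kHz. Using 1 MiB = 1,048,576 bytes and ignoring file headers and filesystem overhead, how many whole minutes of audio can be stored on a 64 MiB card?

Uncompressed byte rate = 60,000 × 3 × 2 = 360,000 bytes/s.
Capacity = 64 × 1,048,576 = 67,108,864 bytes.
67,108,864 / 360,000 ≈ 186.41 s → 3 minutes.

3 minutes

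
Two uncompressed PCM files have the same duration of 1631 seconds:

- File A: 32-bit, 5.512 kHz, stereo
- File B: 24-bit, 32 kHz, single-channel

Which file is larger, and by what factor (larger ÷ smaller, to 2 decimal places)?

File B, by a factor of 2.18

File A: 5,512 × 4 × 2 = 44,096 bytes/s.
File B: 32,000 × 3 × 1 = 96,000 bytes/s.
File B is larger; ratio = 156,576,000 / 71,920,576 = 2.18.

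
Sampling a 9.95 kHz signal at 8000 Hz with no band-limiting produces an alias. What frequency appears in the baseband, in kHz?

1.95 kHz

Nyquist = 8,000/2 = 4,000 Hz; 9,950 Hz exceeds it.
Alias = |9,950 − 1×8,000| = |9,950 − 8,000| = 1,950 Hz = 1.95 kHz.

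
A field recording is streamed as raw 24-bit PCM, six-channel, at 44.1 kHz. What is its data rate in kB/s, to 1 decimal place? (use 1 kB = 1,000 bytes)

793.8 kB/s

Bit rate = 44,100 × 24 × 6 = 6,350,400 bits/s.
6,350,400 / 8 = 793,800 B/s = 793.8 kB/s.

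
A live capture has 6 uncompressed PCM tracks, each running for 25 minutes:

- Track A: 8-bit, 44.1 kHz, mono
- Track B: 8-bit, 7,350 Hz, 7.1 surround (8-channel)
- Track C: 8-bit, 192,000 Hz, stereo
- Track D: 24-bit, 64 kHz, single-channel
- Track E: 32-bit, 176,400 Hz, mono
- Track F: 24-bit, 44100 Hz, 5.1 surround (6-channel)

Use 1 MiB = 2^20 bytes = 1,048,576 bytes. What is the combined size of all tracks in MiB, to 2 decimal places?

25 minutes = 1,500 s.
Track A: 44,100 × 1,500 × 1 × 1 = 66,150,000 bytes.
Track B: 7,350 × 1,500 × 1 × 8 = 88,200,000 bytes.
Track C: 192,000 × 1,500 × 1 × 2 = 576,000,000 bytes.
Track D: 64,000 × 1,500 × 3 × 1 = 288,000,000 bytes.
Track E: 176,400 × 1,500 × 4 × 1 = 1,058,400,000 bytes.
Track F: 44,100 × 1,500 × 3 × 6 = 1,190,700,000 bytes.
Total = 3,267,450,000 bytes = 3116.08 MiB.

3116.08 MiB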